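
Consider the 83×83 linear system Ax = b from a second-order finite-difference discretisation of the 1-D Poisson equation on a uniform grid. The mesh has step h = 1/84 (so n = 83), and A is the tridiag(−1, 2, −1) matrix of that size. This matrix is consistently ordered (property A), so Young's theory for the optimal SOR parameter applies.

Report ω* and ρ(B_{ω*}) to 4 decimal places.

n=83: λ(B_J) = 1 − λ(A)/2 = cos(kπ/84); k=1 gives ρ_J = 0.9993.
root = sin(π/84) = 0.03739  (since 1−cos² = sin²).
ω* = 2/(1 + 0.03739) = 2/1.03739 = 1.9279.
At ω = 1.9279 every |λ(B_ω)| = ω−1, so ρ_SOR = 0.9279.

ω* = 1.9279, ρ_SOR = 0.9279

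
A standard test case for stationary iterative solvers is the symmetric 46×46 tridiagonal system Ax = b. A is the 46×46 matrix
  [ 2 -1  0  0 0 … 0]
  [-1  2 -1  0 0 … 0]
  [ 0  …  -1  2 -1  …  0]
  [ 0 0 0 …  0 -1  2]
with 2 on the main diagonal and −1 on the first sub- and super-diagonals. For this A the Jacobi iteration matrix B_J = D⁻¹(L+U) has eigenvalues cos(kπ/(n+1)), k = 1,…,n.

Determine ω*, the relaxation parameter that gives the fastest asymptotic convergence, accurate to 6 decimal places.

spectrum of D⁻¹(L+U) = {cos(kπ/47) : 1≤k≤46}; ρ_J = cos(π/47) = 0.997767.
root = sin(π/47) = 0.0667926  (since 1−cos² = sin²).
[ω*] 2 ÷ (1 + 0.0667926) = 2 ÷ 1.0667926 = 1.874779.
At ω = 1.874779 every |λ(B_ω)| = ω−1, so ρ_SOR = 0.874779.

ω* = 1.874779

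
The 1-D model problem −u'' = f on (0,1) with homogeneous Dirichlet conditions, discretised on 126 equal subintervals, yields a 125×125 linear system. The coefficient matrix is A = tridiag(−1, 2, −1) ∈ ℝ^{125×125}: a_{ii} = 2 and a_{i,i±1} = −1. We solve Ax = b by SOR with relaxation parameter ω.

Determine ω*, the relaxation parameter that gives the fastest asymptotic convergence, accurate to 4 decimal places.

½·tridiag(1,0,1) at n=125: λ_k = cos(kπ/126); max |λ| at k=1 ⇒ ρ_J = cos(π/126) ≈ 0.9997.
root = sin(π/126) = 0.02493  (since 1−cos² = sin²).
ω* = 2 / (1 + 0.02493) = 2 / 1.02493 ≈ 1.9514.
At ω = 1.9514 every |λ(B_ω)| = ω−1, so ρ_SOR = 0.9514.

ω* = 1.9514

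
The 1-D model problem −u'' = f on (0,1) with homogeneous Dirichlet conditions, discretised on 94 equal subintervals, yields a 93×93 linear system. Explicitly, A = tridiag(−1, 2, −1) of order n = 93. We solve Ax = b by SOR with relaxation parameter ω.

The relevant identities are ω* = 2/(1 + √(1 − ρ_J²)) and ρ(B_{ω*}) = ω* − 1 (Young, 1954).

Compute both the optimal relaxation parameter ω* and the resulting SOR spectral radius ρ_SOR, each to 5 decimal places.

ω* = 1.93533, ρ_SOR = 0.93533

With n=93, ρ(Jacobi) = cos(π/94) = 0.99944.
√(1−ρ_J²) simplifies to sin(π/94) = 0.033415.
[ω*] 2 ÷ (1 + 0.033415) = 2 ÷ 1.033415 = 1.93533.
and ρ(B_{ω*}) = 1.93533 − 1 = 0.93533.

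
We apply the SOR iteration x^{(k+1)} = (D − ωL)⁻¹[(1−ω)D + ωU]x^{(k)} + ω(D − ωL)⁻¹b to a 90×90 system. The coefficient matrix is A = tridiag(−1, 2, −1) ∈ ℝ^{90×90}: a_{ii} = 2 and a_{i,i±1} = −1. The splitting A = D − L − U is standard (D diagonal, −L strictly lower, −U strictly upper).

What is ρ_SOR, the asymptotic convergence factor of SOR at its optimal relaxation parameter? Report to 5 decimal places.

ρ_SOR = 0.93327

With n=90, ρ(Jacobi) = cos(π/91) = 0.99940.
1 − cos²(π/91) = sin²(π/91) ⇒ √(1−ρ_J²) = sin(π/91) = 0.034516.
ω* = 2 / (1 + 0.034516) = 2 / 1.034516 ≈ 1.93327.
and ρ(B_{ω*}) = 1.93327 − 1 = 0.93327.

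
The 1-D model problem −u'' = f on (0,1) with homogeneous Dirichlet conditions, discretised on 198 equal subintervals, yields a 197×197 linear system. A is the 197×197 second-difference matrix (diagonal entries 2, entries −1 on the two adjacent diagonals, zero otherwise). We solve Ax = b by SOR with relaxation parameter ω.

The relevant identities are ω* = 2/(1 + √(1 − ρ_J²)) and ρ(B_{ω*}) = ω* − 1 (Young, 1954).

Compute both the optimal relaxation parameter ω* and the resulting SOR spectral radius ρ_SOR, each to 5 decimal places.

ω* = 1.96876, ρ_SOR = 0.96876

ρ_J = max_k |cos(kπ/198)| = cos(π/198) = 0.99987
root = sin(π/198) = 0.015866  (since 1−cos² = sin²).
Young: ω* = 2/(1+√(1−ρ_J²)) = 2/(1+0.015866) = 2/1.015866 = 1.96876.
ρ_SOR = ω* − 1 = 1.96876 − 1 = 0.96876.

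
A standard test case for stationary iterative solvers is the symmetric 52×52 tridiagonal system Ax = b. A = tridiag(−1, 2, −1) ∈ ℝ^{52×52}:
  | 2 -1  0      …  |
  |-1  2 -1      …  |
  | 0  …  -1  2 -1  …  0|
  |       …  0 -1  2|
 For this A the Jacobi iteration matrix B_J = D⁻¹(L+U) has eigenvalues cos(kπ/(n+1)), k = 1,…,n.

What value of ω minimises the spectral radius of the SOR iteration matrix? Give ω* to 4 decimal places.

ω* = 1.8881

spectrum of D⁻¹(L+U) = {cos(kπ/53) : 1≤k≤52}; ρ_J = cos(π/53) = 0.9982.
√(1−ρ_J²) simplifies to sin(π/53) = 0.05924.
Then 2/(1+√(1−ρ_J²)) = 2/(1+0.05924); ω* = 2/1.05924 = 1.8881.
ρ_SOR = ω* − 1 = 1.8881 − 1 = 0.8881.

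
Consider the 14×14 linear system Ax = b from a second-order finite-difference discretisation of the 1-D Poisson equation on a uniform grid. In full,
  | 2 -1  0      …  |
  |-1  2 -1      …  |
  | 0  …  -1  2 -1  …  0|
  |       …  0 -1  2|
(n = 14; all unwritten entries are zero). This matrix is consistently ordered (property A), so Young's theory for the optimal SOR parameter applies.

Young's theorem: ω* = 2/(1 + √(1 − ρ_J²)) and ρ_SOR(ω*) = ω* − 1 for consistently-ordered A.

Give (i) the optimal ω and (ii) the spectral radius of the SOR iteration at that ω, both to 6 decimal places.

ω* = 1.655750, ρ_SOR = 0.655750

With n=14, ρ(Jacobi) = cos(π/15) = 0.978148.
√(1 − cos²(π/15)) = sin(π/15) ≈ 0.2079117.
ω* = 2/(1 + 0.2079117) = 2/1.2079117 = 1.655750.
ρ_SOR = ω* − 1 = 1.655750 − 1 = 0.655750.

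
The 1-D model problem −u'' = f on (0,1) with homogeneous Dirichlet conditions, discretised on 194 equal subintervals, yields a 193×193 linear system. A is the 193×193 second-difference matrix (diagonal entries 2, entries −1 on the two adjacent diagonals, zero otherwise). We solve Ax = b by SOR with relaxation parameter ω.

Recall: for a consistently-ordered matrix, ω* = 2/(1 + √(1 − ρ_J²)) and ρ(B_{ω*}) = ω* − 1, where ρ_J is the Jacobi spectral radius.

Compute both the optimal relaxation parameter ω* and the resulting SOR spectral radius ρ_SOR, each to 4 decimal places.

ρ_J = max_k |cos(kπ/194)| = cos(π/194) = 0.9999
√(1−ρ_J²) simplifies to sin(π/194) = 0.01619.
Young: ω* = 2/(1+√(1−ρ_J²)) = 2/(1+0.01619) = 2/1.01619 = 1.9681.
ρ(B_{ω*}) = ω*−1 = 0.9681

ω* = 1.9681, ρ_SOR = 0.9681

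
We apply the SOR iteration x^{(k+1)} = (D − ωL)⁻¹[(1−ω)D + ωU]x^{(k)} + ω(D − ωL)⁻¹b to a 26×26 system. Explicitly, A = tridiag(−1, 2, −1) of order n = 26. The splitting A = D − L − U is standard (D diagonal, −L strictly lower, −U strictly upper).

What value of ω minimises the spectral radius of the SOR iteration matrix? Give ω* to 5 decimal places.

[ρ_J] n=26: ρ(B_J) = cos(π/(n+1)) = cos(π/27) = 0.99324.
root = sin(π/27) = 0.116093  (since 1−cos² = sin²).
ω* = 2/(1 + 0.116093) = 2/1.116093 = 1.79197.
ρ_SOR = ω* − 1 ≈ 0.79197.

ω* = 1.79197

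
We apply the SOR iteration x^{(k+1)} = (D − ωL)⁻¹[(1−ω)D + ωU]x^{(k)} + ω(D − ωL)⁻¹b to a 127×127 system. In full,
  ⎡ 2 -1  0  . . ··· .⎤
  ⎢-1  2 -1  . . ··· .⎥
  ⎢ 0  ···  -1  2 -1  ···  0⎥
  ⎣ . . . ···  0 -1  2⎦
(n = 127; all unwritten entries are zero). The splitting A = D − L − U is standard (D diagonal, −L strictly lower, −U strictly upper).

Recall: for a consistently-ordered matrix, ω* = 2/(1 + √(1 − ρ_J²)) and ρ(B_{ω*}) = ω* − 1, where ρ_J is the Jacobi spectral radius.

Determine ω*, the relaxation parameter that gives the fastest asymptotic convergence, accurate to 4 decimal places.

spectrum of D⁻¹(L+U) = {cos(kπ/128) : 1≤k≤127}; ρ_J = cos(π/128) = 0.9997.
√(1−ρ_J²) = |sin(π/128)| = 0.02454
ω* = 2/(1+0.02454) = 1.9521
ρ(B_{ω*}) = ω*−1 = 0.9521

ω* = 1.9521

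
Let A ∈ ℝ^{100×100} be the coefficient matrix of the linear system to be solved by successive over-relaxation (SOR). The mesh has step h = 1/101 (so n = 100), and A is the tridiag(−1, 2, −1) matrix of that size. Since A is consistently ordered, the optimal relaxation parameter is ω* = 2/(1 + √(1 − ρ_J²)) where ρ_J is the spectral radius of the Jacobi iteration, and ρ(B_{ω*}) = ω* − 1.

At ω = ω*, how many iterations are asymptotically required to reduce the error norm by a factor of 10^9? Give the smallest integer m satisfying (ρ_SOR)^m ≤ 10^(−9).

m = 334

ρ_J = max_k |cos(kπ/101)| = cos(π/101) = 0.9995163
1 − cos²(π/101) = sin²(π/101) ⇒ √(1−ρ_J²) = sin(π/101) = 0.0310999.
Then 2/(1+√(1−ρ_J²)) = 2/(1+0.0310999); ω* = 2/1.0310999 = 1.9396763.
ρ(B_{ω*}) = ω*−1 = 0.9396763
Need (0.9396763)^m ≤ 10^(−9): m ≥ 9·ln10/|ln 0.9396763| = 20.7233/0.0622198 = 333.066 ⇒ m = 334.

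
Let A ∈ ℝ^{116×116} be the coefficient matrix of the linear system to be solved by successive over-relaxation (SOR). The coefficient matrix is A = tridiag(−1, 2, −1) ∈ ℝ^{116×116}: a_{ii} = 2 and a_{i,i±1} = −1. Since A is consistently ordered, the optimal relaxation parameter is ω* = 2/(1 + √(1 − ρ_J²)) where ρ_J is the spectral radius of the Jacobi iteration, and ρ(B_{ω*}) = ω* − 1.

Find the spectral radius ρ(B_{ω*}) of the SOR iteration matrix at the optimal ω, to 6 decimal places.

ρ_SOR = 0.947708

With n=116, ρ(Jacobi) = cos(π/117) = 0.999640.
√(1−ρ_J²) simplifies to sin(π/117) = 0.0268480.
[ω*] 2 ÷ (1 + 0.0268480) = 2 ÷ 1.0268480 = 1.947708.
[ρ_SOR] ω* − 1 = 0.947708.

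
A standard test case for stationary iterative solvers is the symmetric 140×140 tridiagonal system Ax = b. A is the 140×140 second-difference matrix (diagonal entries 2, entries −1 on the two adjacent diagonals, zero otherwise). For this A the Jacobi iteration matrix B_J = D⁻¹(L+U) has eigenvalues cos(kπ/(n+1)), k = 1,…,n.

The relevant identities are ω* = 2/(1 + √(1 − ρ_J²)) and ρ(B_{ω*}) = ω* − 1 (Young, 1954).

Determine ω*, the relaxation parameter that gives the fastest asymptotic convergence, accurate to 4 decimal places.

n=140: λ(B_J) = 1 − λ(A)/2 = cos(kπ/141); k=1 gives ρ_J = 0.9998.
1 − cos²(π/141) = sin²(π/141) ⇒ √(1−ρ_J²) = sin(π/141) = 0.02228.
ω* = 2 / (1 + 0.02228) = 2 / 1.02228 ≈ 1.9564.
[ρ_SOR] ω* − 1 = 0.9564.

ω* = 1.9564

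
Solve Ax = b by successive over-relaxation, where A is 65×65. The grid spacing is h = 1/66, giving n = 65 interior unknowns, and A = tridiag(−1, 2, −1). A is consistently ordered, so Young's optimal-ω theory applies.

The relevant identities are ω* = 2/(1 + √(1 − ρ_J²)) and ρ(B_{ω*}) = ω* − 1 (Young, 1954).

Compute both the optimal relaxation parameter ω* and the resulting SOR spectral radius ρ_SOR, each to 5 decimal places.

ω* = 1.90916, ρ_SOR = 0.90916

½·tridiag(1,0,1) at n=65: λ_k = cos(kπ/66); max |λ| at k=1 ⇒ ρ_J = cos(π/66) ≈ 0.99887.
1 − cos²(π/66) = sin²(π/66) ⇒ √(1−ρ_J²) = sin(π/66) = 0.047582.
ω* = 2 / (1 + 0.047582) = 2 / 1.047582 ≈ 1.90916.
ρ(B_{ω*}) = ω*−1 = 0.90916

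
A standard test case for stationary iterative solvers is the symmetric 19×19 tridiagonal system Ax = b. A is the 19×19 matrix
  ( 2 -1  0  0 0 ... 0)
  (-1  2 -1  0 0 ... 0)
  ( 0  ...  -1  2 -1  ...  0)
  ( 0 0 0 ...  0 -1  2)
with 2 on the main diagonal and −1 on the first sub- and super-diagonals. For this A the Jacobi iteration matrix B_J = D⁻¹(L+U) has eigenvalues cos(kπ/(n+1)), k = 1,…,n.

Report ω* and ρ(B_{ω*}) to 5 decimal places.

ρ_J = max_k |cos(kπ/20)| = cos(π/20) = 0.98769
root = sin(π/20) = 0.156434  (since 1−cos² = sin²).
Then 2/(1+√(1−ρ_J²)) = 2/(1+0.156434); ω* = 2/1.156434 = 1.72945.
ρ_SOR = ω* − 1 = 1.72945 − 1 = 0.72945.

ω* = 1.72945, ρ_SOR = 0.72945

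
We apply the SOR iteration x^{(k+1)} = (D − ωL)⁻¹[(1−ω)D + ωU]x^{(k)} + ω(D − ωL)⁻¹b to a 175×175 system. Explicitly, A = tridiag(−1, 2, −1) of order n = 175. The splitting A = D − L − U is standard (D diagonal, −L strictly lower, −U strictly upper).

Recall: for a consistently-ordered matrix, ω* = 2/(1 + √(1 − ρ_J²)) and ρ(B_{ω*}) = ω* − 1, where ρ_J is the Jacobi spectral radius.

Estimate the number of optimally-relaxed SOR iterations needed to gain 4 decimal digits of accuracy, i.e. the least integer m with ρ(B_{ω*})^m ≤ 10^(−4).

m = 258

[ρ_J] n=175: ρ(B_J) = cos(π/(n+1)) = cos(π/176) = 0.9998407.
root = sin(π/176) = 0.0178490  (since 1−cos² = sin²).
ω* = 2 / (1 + 0.0178490) = 2 / 1.0178490 ≈ 1.9649280.
ρ_SOR = ω* − 1 = 1.9649280 − 1 = 0.9649280.
For 4 digits: m = 4·ln10 / (−ln 0.9649280) = 9.21034/0.0357018 = 257.980; round up → m = 258.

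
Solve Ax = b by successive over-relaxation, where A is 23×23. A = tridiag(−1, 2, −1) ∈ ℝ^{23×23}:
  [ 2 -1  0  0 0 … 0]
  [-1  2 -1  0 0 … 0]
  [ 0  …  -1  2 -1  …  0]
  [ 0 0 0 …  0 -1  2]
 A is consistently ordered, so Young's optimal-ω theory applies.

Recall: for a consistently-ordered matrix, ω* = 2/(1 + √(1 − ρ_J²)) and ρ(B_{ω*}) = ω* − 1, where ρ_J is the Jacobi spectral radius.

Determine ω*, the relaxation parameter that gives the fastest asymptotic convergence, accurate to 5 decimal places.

[ρ_J] n=23: ρ(B_J) = cos(π/(n+1)) = cos(π/24) = 0.99144.
√(1 − cos²(π/24)) = sin(π/24) ≈ 0.130526.
So ω* = 2/1.130526 = 1.76909 (Young).
ρ(B_{ω*}) = ω*−1 = 0.76909

ω* = 1.76909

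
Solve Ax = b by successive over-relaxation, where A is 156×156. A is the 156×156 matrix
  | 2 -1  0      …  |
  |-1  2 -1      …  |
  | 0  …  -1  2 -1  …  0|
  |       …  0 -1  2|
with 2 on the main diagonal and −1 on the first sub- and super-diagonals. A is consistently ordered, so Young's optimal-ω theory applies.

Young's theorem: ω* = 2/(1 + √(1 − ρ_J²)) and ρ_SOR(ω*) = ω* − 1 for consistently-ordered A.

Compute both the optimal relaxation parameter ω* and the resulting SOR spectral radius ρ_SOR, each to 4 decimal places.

ω* = 1.9608, ρ_SOR = 0.9608

½·tridiag(1,0,1) at n=156: λ_k = cos(kπ/157); max |λ| at k=1 ⇒ ρ_J = cos(π/157) ≈ 0.9998.
√(1 − cos²(π/157)) = sin(π/157) ≈ 0.02001.
Young: ω* = 2/(1+√(1−ρ_J²)) = 2/(1+0.02001) = 2/1.02001 = 1.9608.
[ρ_SOR] ω* − 1 = 0.9608.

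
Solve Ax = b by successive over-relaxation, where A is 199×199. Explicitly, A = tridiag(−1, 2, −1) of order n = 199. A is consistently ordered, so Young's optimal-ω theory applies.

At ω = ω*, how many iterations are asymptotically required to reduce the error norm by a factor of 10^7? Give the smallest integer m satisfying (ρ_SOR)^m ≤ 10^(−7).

½·tridiag(1,0,1) at n=199: λ_k = cos(kπ/200); max |λ| at k=1 ⇒ ρ_J = cos(π/200) ≈ 0.9998766.
√(1−ρ_J²) simplifies to sin(π/200) = 0.0157073.
Young: ω* = 2/(1+√(1−ρ_J²)) = 2/(1+0.0157073) = 2/1.0157073 = 1.9690712.
[ρ_SOR] ω* − 1 = 0.9690712.
m ≥ 7·ln10 / (−ln 0.9690712) = 513.034; smallest integer m = 514.

m = 514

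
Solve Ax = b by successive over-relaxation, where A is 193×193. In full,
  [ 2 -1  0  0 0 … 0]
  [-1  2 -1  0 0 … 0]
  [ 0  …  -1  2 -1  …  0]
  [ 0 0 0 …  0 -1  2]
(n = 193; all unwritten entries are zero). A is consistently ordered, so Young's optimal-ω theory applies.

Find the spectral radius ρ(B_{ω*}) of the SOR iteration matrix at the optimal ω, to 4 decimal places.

ρ_SOR = 0.9681

[ρ_J] n=193: ρ(B_J) = cos(π/(n+1)) = cos(π/194) = 0.9999.
1 − cos²(π/194) = sin²(π/194) ⇒ √(1−ρ_J²) = sin(π/194) = 0.01619.
ω* = 2 / (1 + 0.01619) = 2 / 1.01619 ≈ 1.9681.
At ω = 1.9681 every |λ(B_ω)| = ω−1, so ρ_SOR = 0.9681.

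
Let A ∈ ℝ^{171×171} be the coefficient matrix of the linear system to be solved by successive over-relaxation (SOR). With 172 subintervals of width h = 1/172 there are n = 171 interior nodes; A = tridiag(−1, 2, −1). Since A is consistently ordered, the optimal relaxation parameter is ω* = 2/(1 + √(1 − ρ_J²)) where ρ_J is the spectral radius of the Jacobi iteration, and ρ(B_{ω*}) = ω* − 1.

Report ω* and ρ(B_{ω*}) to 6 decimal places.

B_J for the 171×171 system has eigenvalues cos(kπ/172); ρ_J = cos(π/172) = 0.999833.
√(1−ρ_J²) simplifies to sin(π/172) = 0.0182641.
ω* = 2 / (1 + 0.0182641) = 2 / 1.0182641 ≈ 1.964127.
Hence ρ(B_{ω*}) = 1.964127 − 1 = 0.964127.

ω* = 1.964127, ρ_SOR = 0.964127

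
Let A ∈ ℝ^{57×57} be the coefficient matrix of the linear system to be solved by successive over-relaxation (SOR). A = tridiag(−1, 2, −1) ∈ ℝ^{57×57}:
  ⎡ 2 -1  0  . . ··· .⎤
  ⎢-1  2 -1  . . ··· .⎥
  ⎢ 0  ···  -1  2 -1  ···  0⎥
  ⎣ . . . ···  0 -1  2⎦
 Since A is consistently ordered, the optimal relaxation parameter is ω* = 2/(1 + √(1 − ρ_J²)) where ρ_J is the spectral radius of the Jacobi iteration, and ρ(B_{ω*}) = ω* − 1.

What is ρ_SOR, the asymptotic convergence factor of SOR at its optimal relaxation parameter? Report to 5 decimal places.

ρ_J = max_k |cos(kπ/58)| = cos(π/58) = 0.99853
√(1 − cos²(π/58)) = sin(π/58) ≈ 0.054139.
ω* = 2/(1 + 0.054139) = 2/1.054139 = 1.89728.
Hence ρ(B_{ω*}) = 1.89728 − 1 = 0.89728.

ρ_SOR = 0.89728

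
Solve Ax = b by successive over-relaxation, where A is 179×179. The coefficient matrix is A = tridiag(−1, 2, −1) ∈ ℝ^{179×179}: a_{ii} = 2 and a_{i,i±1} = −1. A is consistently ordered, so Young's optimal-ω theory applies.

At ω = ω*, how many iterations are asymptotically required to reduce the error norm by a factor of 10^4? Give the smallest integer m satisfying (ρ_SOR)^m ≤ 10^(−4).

m = 264

½·tridiag(1,0,1) at n=179: λ_k = cos(kπ/180); max |λ| at k=1 ⇒ ρ_J = cos(π/180) ≈ 0.9998477.
1 − cos²(π/180) = sin²(π/180) ⇒ √(1−ρ_J²) = sin(π/180) = 0.0174524.
Young: ω* = 2/(1+√(1−ρ_J²)) = 2/(1+0.0174524) = 2/1.0174524 = 1.9656939.
ρ_SOR = ω* − 1 ≈ 0.9656939.
For 4 digits: m = 4·ln10 / (−ln 0.9656939) = 9.21034/0.0349084 = 263.843; round up → m = 264.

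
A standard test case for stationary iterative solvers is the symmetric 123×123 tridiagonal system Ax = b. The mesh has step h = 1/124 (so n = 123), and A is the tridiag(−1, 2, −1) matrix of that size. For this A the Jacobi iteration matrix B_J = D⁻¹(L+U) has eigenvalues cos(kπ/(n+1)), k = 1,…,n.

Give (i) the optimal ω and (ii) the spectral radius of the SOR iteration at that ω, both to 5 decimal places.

½·tridiag(1,0,1) at n=123: λ_k = cos(kπ/124); max |λ| at k=1 ⇒ ρ_J = cos(π/124) ≈ 0.99968.
1 − cos²(π/124) = sin²(π/124) ⇒ √(1−ρ_J²) = sin(π/124) = 0.025333.
ω* = 2 / (1 + 0.025333) = 2 / 1.025333 ≈ 1.95059.
ρ_SOR = ω* − 1 = 1.95059 − 1 = 0.95059.

ω* = 1.95059, ρ_SOR = 0.95059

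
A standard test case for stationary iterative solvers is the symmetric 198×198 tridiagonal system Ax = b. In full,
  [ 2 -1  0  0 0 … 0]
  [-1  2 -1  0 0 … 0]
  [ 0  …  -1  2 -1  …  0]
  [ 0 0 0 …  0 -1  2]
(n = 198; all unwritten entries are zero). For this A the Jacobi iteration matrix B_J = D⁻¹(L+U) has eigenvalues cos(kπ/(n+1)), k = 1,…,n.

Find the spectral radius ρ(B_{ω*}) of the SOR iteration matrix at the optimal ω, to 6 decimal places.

B_J for the 198×198 system has eigenvalues cos(kπ/199); ρ_J = cos(π/199) = 0.999875.
root = sin(π/199) = 0.0157862  (since 1−cos² = sin²).
Young: ω* = 2/(1+√(1−ρ_J²)) = 2/(1+0.0157862) = 2/1.0157862 = 1.968918.
ρ(B_{ω*}) = ω*−1 = 0.968918

ρ_SOR = 0.968918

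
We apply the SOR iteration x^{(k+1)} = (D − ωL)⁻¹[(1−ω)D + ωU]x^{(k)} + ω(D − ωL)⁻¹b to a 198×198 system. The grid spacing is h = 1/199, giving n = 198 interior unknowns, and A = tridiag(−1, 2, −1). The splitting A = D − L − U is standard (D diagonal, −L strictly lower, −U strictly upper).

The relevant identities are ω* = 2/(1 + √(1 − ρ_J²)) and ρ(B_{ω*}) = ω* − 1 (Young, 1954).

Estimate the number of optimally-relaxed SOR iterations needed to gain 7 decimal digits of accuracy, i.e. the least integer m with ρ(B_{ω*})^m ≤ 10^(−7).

m = 511

ρ_J = max_k |cos(kπ/199)| = cos(π/199) = 0.9998754
√(1−ρ_J²) simplifies to sin(π/199) = 0.0157862.
So ω* = 2/1.0157862 = 1.9689183 (Young).
ρ_SOR = ω* − 1 ≈ 0.9689183.
Need (0.9689183)^m ≤ 10^(−7): m ≥ 7·ln10/|ln 0.9689183| = 16.1181/0.031575 = 510.470 ⇒ m = 511.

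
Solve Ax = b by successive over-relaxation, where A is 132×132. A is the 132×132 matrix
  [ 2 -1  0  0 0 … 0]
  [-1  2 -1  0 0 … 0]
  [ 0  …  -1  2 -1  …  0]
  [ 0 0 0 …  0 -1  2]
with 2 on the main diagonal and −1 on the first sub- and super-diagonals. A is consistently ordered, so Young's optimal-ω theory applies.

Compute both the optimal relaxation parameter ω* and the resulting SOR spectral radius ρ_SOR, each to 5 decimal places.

n=132: λ(B_J) = 1 − λ(A)/2 = cos(kπ/133); k=1 gives ρ_J = 0.99972.
√(1−ρ_J²) simplifies to sin(π/133) = 0.023619.
Young: ω* = 2/(1+√(1−ρ_J²)) = 2/(1+0.023619) = 2/1.023619 = 1.95385.
ρ(B_{ω*}) = ω*−1 = 0.95385

ω* = 1.95385, ρ_SOR = 0.95385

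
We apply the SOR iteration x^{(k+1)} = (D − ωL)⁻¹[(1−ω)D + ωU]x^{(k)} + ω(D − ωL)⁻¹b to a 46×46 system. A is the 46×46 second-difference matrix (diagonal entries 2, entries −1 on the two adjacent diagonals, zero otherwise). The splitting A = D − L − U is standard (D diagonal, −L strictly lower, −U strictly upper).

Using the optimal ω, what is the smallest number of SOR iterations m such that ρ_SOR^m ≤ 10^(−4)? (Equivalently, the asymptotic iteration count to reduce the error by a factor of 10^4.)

n=46: λ(B_J) = 1 − λ(A)/2 = cos(kπ/47); k=1 gives ρ_J = 0.9977669.
root = sin(π/47) = 0.0667926  (since 1−cos² = sin²).
Then 2/(1+√(1−ρ_J²)) = 2/(1+0.0667926); ω* = 2/1.0667926 = 1.8747787.
ρ(B_{ω*}) = ω*−1 = 0.8747787
m ≥ 4·ln10 / (−ln 0.8747787) = 68.845; smallest integer m = 69.

m = 69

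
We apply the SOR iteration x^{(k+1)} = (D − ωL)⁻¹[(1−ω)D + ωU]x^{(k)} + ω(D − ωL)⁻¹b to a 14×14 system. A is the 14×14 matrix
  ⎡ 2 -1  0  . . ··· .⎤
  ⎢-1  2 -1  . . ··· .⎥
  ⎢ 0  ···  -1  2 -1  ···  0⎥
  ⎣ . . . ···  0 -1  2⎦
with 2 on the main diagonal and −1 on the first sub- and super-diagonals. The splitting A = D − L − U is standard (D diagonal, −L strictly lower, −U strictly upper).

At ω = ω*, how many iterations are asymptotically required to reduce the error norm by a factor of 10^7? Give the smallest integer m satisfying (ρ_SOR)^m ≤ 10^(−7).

m = 39

½·tridiag(1,0,1) at n=14: λ_k = cos(kπ/15); max |λ| at k=1 ⇒ ρ_J = cos(π/15) ≈ 0.9781476.
√(1 − cos²(π/15)) = sin(π/15) ≈ 0.2079117.
[ω*] 2 ÷ (1 + 0.2079117) = 2 ÷ 1.2079117 = 1.6557502.
ρ_SOR = ω* − 1 = 1.6557502 − 1 = 0.6557502.
ρ_SOR^m ≤ 10^(−7) ⇔ m ≥ 7·ln10/(−ln 0.6557502) = 16.1181/0.421975 = 38.197; m = ⌈38.197⌉ = 39.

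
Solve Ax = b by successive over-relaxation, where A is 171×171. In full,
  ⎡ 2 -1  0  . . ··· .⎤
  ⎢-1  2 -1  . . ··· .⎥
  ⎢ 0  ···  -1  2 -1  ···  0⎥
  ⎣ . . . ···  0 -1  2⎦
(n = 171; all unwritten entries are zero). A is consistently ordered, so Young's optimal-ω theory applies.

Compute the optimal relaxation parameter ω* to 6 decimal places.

With n=171, ρ(Jacobi) = cos(π/172) = 0.999833.
√(1 − cos²(π/172)) = sin(π/172) ≈ 0.0182641.
ω* = 2 / (1 + 0.0182641) = 2 / 1.0182641 ≈ 1.964127.
At ω = 1.964127 every |λ(B_ω)| = ω−1, so ρ_SOR = 0.964127.

ω* = 1.964127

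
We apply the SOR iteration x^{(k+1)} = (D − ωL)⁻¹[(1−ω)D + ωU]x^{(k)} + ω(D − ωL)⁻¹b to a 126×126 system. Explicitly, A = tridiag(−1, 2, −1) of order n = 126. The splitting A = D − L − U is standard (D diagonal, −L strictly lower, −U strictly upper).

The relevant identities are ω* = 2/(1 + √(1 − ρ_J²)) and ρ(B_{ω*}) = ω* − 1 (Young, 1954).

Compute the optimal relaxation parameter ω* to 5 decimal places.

ω* = 1.95173

With n=126, ρ(Jacobi) = cos(π/127) = 0.99969.
√(1 − cos²(π/127)) = sin(π/127) ≈ 0.024734.
So ω* = 2/1.024734 = 1.95173 (Young).
and ρ(B_{ω*}) = 1.95173 − 1 = 0.95173.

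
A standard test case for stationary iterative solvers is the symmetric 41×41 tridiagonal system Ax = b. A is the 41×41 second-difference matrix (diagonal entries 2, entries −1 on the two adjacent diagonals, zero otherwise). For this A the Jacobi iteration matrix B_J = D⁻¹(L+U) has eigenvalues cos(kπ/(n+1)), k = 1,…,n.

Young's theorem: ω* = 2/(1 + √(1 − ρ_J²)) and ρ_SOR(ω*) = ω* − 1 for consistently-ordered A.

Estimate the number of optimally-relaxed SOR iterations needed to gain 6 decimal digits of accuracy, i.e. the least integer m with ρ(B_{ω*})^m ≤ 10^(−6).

m = 93

B_J for the 41×41 system has eigenvalues cos(kπ/42); ρ_J = cos(π/42) = 0.9972038.
√(1 − cos²(π/42)) = sin(π/42) ≈ 0.0747301.
ω* = 2/(1+0.0747301) = 1.8609323
ρ_SOR = ω* − 1 ≈ 0.8609323.
(0.8609323)^m ≤ 10^{−6}  ⇒  m·ln(0.8609323) ≤ −6·ln10  ⇒  m ≥ 92.264  ⇒  m = 93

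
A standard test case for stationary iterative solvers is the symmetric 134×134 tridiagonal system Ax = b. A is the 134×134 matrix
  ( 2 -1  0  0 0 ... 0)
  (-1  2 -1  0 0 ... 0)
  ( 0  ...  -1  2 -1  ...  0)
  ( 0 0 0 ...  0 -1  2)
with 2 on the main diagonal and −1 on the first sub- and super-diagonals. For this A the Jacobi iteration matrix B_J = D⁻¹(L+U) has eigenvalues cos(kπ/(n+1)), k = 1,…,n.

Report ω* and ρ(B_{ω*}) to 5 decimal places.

ω* = 1.95452, ρ_SOR = 0.95452

B_J for the 134×134 system has eigenvalues cos(kπ/135); ρ_J = cos(π/135) = 0.99973.
√(1 − cos²(π/135)) = sin(π/135) ≈ 0.023269.
Young: ω* = 2/(1+√(1−ρ_J²)) = 2/(1+0.023269) = 2/1.023269 = 1.95452.
Hence ρ(B_{ω*}) = 1.95452 − 1 = 0.95452.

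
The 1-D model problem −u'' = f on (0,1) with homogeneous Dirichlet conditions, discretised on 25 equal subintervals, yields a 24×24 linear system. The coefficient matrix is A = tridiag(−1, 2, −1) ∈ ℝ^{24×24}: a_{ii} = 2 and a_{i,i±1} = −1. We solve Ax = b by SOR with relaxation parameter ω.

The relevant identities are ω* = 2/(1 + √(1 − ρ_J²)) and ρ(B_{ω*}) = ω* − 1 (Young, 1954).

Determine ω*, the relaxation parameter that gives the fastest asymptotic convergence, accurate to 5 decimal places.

B_J for the 24×24 system has eigenvalues cos(kπ/25); ρ_J = cos(π/25) = 0.99211.
root = sin(π/25) = 0.125333  (since 1−cos² = sin²).
ω* = 2 / (1 + 0.125333) = 2 / 1.125333 ≈ 1.77725.
and ρ(B_{ω*}) = 1.77725 − 1 = 0.77725.

ω* = 1.77725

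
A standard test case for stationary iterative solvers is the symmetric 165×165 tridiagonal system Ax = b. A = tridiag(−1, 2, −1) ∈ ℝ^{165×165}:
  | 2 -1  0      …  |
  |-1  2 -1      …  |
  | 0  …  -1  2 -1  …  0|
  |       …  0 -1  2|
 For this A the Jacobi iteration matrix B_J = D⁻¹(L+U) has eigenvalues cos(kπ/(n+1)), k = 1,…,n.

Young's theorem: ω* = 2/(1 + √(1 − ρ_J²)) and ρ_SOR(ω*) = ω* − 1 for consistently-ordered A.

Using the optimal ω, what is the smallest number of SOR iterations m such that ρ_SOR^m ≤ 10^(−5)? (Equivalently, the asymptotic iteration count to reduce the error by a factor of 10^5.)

m = 305

ρ_J = max_k |cos(kπ/166)| = cos(π/166) = 0.9998209
√(1 − cos²(π/166)) = sin(π/166) ≈ 0.0189241.
ω* = 2/(1 + 0.0189241) = 2/1.0189241 = 1.9628547.
and ρ(B_{ω*}) = 1.9628547 − 1 = 0.9628547.
For 5 digits: m = 5·ln10 / (−ln 0.9628547) = 11.5129/0.0378528 = 304.149; round up → m = 305.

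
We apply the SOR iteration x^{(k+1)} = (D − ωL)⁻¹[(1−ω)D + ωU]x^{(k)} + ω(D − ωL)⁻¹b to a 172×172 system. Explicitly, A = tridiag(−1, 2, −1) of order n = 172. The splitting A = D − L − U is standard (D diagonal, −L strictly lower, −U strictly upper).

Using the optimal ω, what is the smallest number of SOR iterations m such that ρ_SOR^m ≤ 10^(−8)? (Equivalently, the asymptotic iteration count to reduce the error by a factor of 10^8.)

ρ_J = max_k |cos(kπ/173)| = cos(π/173) = 0.9998351
1 − cos²(π/173) = sin²(π/173) ⇒ √(1−ρ_J²) = sin(π/173) = 0.0181585.
[ω*] 2 ÷ (1 + 0.0181585) = 2 ÷ 1.0181585 = 1.9643307.
[ρ_SOR] ω* − 1 = 0.9643307.
(0.9643307)^m ≤ 10^{−8}  ⇒  m·ln(0.9643307) ≤ −8·ln10  ⇒  m ≥ 507.164  ⇒  m = 508

m = 508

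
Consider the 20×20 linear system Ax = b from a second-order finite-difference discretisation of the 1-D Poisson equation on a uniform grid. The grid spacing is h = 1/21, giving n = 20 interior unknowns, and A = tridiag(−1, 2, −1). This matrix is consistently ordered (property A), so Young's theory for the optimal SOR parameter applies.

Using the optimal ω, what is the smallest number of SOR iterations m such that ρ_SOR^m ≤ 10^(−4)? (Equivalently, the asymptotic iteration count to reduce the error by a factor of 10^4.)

[ρ_J] n=20: ρ(B_J) = cos(π/(n+1)) = cos(π/21) = 0.9888308.
√(1−ρ_J²) simplifies to sin(π/21) = 0.1490423.
ω* = 2/(1+0.1490423) = 1.7405800
ρ_SOR = ω* − 1 ≈ 0.7405800.
ρ_SOR^m ≤ 10^(−4) ⇔ m ≥ 4·ln10/(−ln 0.7405800) = 9.21034/0.300322 = 30.668; m = ⌈30.668⌉ = 31.

m = 31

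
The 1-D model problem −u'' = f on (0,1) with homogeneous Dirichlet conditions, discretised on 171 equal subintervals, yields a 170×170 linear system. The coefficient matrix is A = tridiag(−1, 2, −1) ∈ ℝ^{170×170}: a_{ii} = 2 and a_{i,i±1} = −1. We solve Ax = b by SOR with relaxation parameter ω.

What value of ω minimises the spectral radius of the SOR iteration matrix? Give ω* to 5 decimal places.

ω* = 1.96392

[ρ_J] n=170: ρ(B_J) = cos(π/(n+1)) = cos(π/171) = 0.99983.
1 − cos²(π/171) = sin²(π/171) ⇒ √(1−ρ_J²) = sin(π/171) = 0.018371.
ω* = 2/(1 + 0.018371) = 2/1.018371 = 1.96392.
[ρ_SOR] ω* − 1 = 0.96392.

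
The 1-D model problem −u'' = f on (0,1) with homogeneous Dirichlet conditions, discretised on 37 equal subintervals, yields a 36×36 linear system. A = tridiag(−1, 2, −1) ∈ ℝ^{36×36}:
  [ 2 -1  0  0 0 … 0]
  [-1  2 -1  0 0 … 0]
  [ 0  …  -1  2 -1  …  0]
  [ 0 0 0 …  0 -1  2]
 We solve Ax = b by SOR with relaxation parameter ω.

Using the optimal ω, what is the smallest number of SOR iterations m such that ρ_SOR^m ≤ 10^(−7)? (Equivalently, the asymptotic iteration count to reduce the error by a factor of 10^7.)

B_J for the 36×36 system has eigenvalues cos(kπ/37); ρ_J = cos(π/37) = 0.9963975.
1 − cos²(π/37) = sin²(π/37) ⇒ √(1−ρ_J²) = sin(π/37) = 0.0848059.
ω* = 2/(1+0.0848059) = 1.8436478
ρ(B_{ω*}) = ω*−1 = 0.8436478
m ≥ 7·ln10 / (−ln 0.8436478) = 94.801; smallest integer m = 95.

m = 95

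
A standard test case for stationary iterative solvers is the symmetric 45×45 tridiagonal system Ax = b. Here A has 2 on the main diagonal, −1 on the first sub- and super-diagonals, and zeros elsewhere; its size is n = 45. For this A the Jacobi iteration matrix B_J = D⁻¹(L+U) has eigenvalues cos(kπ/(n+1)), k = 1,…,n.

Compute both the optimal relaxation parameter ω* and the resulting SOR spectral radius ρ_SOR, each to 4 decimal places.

ρ_J = max_k |cos(kπ/46)| = cos(π/46) = 0.9977
1 − cos²(π/46) = sin²(π/46) ⇒ √(1−ρ_J²) = sin(π/46) = 0.06824.
[ω*] 2 ÷ (1 + 0.06824) = 2 ÷ 1.06824 = 1.8722.
At ω = 1.8722 every |λ(B_ω)| = ω−1, so ρ_SOR = 0.8722.

ω* = 1.8722, ρ_SOR = 0.8722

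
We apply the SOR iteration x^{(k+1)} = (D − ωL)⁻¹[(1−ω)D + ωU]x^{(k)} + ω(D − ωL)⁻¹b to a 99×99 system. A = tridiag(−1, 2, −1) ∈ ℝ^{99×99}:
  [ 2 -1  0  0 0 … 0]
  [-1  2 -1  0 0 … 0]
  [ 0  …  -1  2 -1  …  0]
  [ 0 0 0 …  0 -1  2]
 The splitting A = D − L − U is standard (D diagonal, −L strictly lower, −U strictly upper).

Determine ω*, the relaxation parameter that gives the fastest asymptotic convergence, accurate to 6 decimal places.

ω* = 1.939092

With n=99, ρ(Jacobi) = cos(π/100) = 0.999507.
√(1−ρ_J²) simplifies to sin(π/100) = 0.0314108.
[ω*] 2 ÷ (1 + 0.0314108) = 2 ÷ 1.0314108 = 1.939092.
ρ(B_{ω*}) = ω*−1 = 0.939092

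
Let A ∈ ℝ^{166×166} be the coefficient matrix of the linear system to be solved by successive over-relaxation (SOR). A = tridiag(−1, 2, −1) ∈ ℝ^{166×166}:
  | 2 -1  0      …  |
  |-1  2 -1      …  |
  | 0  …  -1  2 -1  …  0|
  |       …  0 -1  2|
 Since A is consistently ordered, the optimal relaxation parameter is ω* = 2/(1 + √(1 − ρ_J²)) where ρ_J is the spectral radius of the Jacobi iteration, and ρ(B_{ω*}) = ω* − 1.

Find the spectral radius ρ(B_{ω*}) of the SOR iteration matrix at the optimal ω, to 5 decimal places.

n=166: λ(B_J) = 1 − λ(A)/2 = cos(kπ/167); k=1 gives ρ_J = 0.99982.
1 − cos²(π/167) = sin²(π/167) ⇒ √(1−ρ_J²) = sin(π/167) = 0.018811.
ω* = 2 / (1 + 0.018811) = 2 / 1.018811 ≈ 1.96307.
Hence ρ(B_{ω*}) = 1.96307 − 1 = 0.96307.

ρ_SOR = 0.96307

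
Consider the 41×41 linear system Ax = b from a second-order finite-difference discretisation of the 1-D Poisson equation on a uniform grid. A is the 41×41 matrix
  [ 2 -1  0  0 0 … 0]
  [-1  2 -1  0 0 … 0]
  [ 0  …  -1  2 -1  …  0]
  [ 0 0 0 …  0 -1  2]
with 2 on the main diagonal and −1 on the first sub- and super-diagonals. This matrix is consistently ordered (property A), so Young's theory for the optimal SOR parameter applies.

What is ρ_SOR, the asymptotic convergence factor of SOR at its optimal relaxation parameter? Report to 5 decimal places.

ρ_SOR = 0.86093

½·tridiag(1,0,1) at n=41: λ_k = cos(kπ/42); max |λ| at k=1 ⇒ ρ_J = cos(π/42) ≈ 0.99720.
√(1 − cos²(π/42)) = sin(π/42) ≈ 0.074730.
So ω* = 2/1.074730 = 1.86093 (Young).
ρ_SOR = ω* − 1 ≈ 0.86093.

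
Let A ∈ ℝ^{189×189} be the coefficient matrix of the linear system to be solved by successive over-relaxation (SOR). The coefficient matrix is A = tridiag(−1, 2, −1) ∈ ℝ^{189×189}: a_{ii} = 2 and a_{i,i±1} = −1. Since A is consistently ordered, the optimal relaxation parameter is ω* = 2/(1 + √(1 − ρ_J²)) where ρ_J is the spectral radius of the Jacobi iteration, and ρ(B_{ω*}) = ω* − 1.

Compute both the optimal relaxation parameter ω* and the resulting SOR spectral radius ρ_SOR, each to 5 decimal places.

ω* = 1.96747, ρ_SOR = 0.96747

½·tridiag(1,0,1) at n=189: λ_k = cos(kπ/190); max |λ| at k=1 ⇒ ρ_J = cos(π/190) ≈ 0.99986.
√(1−ρ_J²) = |sin(π/190)| = 0.016534
[ω*] 2 ÷ (1 + 0.016534) = 2 ÷ 1.016534 = 1.96747.
ρ_SOR = ω* − 1 ≈ 0.96747.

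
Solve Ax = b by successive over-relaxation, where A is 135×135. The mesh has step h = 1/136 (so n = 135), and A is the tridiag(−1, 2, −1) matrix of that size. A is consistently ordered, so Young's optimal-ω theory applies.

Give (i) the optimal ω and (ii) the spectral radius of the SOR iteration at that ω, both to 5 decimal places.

ω* = 1.95485, ρ_SOR = 0.95485

With n=135, ρ(Jacobi) = cos(π/136) = 0.99973.
√(1−ρ_J²) = |sin(π/136)| = 0.023098
Then 2/(1+√(1−ρ_J²)) = 2/(1+0.023098); ω* = 2/1.023098 = 1.95485.
ρ_SOR = ω* − 1 ≈ 0.95485.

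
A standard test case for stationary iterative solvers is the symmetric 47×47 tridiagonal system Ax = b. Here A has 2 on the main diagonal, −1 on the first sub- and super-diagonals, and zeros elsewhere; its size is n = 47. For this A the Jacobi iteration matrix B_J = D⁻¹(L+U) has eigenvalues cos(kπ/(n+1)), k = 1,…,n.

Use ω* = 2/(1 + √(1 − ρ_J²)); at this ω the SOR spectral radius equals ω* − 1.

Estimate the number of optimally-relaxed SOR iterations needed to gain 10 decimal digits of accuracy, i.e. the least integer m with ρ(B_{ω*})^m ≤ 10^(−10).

n=47: λ(B_J) = 1 − λ(A)/2 = cos(kπ/48); k=1 gives ρ_J = 0.9978589.
√(1−ρ_J²) = |sin(π/48)| = 0.0654031
ω* = 2 / (1 + 0.0654031) = 2 / 1.0654031 ≈ 1.8772237.
ρ_SOR = ω* − 1 ≈ 0.8772237.
10·ln10 = 23.0259; −ln(0.8772237) = 0.130993; m = ⌈23.0259/0.130993⌉ = ⌈175.780⌉ = 176.

m = 176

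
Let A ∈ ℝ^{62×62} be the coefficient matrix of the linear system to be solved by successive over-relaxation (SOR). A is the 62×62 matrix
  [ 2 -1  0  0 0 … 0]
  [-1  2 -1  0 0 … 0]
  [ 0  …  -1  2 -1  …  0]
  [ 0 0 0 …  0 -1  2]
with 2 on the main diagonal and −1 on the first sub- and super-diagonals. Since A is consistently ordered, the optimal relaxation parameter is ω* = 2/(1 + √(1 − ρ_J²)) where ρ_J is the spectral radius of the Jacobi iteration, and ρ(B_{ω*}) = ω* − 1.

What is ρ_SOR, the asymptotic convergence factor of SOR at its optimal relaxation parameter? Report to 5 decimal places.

ρ_SOR = 0.90504

ρ_J = max_k |cos(kπ/63)| = cos(π/63) = 0.99876
root = sin(π/63) = 0.049846  (since 1−cos² = sin²).
[ω*] 2 ÷ (1 + 0.049846) = 2 ÷ 1.049846 = 1.90504.
ρ(B_{ω*}) = ω*−1 = 0.90504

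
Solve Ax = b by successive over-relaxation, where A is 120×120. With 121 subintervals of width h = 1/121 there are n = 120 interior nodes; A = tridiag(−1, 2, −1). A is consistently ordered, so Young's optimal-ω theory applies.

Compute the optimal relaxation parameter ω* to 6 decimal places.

[ρ_J] n=120: ρ(B_J) = cos(π/(n+1)) = cos(π/121) = 0.999663.
√(1 − cos²(π/121)) = sin(π/121) ≈ 0.0259607.
So ω* = 2/1.0259607 = 1.949392 (Young).
ρ(B_{ω*}) = ω*−1 = 0.949392

ω* = 1.949392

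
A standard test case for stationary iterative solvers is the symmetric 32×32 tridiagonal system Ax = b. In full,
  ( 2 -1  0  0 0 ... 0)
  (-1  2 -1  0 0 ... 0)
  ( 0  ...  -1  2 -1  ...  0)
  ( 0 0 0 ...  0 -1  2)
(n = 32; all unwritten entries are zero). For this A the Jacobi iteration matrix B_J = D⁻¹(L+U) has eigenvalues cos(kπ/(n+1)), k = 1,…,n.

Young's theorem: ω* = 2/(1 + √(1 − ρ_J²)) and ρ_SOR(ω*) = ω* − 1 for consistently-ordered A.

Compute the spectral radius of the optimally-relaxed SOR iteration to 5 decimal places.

ρ_SOR = 0.82639

spectrum of D⁻¹(L+U) = {cos(kπ/33) : 1≤k≤32}; ρ_J = cos(π/33) = 0.99547.
√(1 − cos²(π/33)) = sin(π/33) ≈ 0.095056.
ω* = 2 / (1 + 0.095056) = 2 / 1.095056 ≈ 1.82639.
ρ(B_{ω*}) = ω*−1 = 0.82639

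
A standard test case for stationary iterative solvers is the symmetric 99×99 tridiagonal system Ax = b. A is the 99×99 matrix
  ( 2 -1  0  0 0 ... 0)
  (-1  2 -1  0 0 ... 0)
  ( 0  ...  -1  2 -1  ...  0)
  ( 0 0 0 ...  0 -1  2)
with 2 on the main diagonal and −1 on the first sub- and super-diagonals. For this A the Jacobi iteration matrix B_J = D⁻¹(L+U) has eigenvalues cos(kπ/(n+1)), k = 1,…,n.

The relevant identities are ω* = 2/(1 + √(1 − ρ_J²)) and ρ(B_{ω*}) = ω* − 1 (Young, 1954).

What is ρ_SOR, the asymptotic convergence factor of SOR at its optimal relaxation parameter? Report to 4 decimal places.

ρ_SOR = 0.9391

spectrum of D⁻¹(L+U) = {cos(kπ/100) : 1≤k≤99}; ρ_J = cos(π/100) = 0.9995.
√(1 − cos²(π/100)) = sin(π/100) ≈ 0.03141.
ω* = 2/(1 + 0.03141) = 2/1.03141 = 1.9391.
[ρ_SOR] ω* − 1 = 0.9391.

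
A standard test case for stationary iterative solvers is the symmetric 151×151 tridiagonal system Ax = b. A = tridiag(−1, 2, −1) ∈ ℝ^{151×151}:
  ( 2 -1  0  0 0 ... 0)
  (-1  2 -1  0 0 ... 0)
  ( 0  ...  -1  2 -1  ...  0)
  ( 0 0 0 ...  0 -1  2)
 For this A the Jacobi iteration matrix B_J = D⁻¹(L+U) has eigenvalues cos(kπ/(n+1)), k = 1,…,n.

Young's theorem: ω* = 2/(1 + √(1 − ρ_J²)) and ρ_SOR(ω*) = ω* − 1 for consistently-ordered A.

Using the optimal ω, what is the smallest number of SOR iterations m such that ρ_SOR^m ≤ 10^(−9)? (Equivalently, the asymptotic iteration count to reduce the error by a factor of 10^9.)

m = 502

[ρ_J] n=151: ρ(B_J) = cos(π/(n+1)) = cos(π/152) = 0.9997864.
√(1−ρ_J²) = |sin(π/152)| = 0.0206669
ω* = 2/(1+0.0206669) = 1.9595031
and ρ(B_{ω*}) = 1.9595031 − 1 = 0.9595031.
9·ln10 = 20.7233; −ln(0.9595031) = 0.0413397; m = ⌈20.7233/0.0413397⌉ = ⌈501.293⌉ = 502.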